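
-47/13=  - 47/13 =- 3.62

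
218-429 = -211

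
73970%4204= 2502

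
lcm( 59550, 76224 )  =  1905600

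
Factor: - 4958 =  - 2^1*37^1*67^1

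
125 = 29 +96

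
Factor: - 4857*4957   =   - 3^1*1619^1*4957^1   =  - 24076149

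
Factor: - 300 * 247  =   - 2^2 * 3^1*5^2*13^1*19^1 = -  74100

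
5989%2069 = 1851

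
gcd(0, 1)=1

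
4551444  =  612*7437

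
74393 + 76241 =150634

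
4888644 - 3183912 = 1704732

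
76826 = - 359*(- 214)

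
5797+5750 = 11547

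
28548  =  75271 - 46723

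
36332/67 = 542+18/67 = 542.27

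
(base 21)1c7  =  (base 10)700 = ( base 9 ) 857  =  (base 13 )41b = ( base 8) 1274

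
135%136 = 135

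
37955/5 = 7591 = 7591.00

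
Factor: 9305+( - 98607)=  - 2^1*44651^1  =  -  89302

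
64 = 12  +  52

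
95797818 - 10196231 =85601587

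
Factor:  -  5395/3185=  - 83/49 = - 7^( - 2)*83^1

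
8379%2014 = 323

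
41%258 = 41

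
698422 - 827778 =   -  129356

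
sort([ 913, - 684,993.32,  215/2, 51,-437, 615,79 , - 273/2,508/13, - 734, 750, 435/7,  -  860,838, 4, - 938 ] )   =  [ - 938, - 860, - 734,-684 , - 437, - 273/2, 4 , 508/13, 51,435/7,79, 215/2,  615,750, 838,913 , 993.32] 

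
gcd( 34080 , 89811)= 3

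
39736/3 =13245 + 1/3 = 13245.33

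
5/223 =5/223 = 0.02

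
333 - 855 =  - 522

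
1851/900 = 617/300= 2.06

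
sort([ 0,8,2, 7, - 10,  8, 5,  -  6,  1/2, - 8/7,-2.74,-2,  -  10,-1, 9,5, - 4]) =[ - 10, - 10,-6, -4,- 2.74,  -  2, - 8/7, - 1,0,1/2, 2 , 5 , 5,7 , 8,8,9]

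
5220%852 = 108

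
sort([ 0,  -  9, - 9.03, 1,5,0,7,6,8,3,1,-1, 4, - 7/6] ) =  [  -  9.03,  -  9,-7/6,  -  1,  0, 0, 1,1,3,4,5,6,7,8] 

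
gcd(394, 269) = 1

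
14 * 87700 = 1227800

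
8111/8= 8111/8 = 1013.88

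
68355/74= 68355/74 = 923.72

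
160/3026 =80/1513 = 0.05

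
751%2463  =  751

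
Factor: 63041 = 11^2*521^1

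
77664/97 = 77664/97 = 800.66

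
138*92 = 12696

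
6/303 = 2/101= 0.02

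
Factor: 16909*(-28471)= - 37^1*71^1*401^1*457^1  =  -481416139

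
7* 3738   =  26166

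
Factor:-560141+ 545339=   -  14802 = - 2^1*3^1*  2467^1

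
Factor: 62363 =7^1*59^1* 151^1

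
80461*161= 12954221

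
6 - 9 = -3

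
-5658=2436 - 8094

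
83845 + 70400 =154245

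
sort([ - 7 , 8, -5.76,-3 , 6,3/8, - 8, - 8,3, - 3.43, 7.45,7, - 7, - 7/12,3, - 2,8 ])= [ - 8, - 8, - 7, - 7, - 5.76, - 3.43, - 3 , - 2, - 7/12, 3/8, 3, 3, 6,  7,7.45, 8,  8 ]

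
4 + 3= 7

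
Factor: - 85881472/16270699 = -2^7*97^1*6917^1*16270699^( - 1)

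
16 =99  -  83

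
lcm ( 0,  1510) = 0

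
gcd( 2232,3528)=72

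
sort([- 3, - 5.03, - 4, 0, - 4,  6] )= [-5.03, - 4, - 4,  -  3, 0, 6] 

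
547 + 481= 1028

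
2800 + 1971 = 4771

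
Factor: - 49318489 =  - 11^1 *31^1*144629^1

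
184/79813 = 184/79813 = 0.00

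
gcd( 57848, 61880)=56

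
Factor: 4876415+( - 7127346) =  - 2250931^1 = - 2250931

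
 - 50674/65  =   - 3898/5 =-779.60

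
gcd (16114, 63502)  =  2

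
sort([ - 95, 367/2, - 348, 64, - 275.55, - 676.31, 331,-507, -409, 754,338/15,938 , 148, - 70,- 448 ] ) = [ - 676.31, - 507 , - 448, - 409, - 348, - 275.55, - 95,  -  70,338/15,64,148,367/2,331 , 754, 938] 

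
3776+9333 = 13109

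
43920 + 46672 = 90592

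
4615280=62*74440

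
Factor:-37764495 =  - 3^3*5^1*19^1*14723^1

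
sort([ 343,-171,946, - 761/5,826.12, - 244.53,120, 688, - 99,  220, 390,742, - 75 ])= [  -  244.53, - 171, - 761/5 ,-99,- 75,120,220, 343, 390, 688,742,826.12,946]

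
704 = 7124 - 6420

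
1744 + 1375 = 3119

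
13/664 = 13/664 = 0.02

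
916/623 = 916/623 = 1.47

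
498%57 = 42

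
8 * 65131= 521048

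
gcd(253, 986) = 1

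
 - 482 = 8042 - 8524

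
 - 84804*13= - 1102452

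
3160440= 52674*60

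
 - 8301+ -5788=-14089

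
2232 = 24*93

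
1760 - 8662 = - 6902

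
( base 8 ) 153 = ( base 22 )4j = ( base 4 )1223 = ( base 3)10222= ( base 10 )107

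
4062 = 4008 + 54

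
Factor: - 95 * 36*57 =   -  2^2 * 3^3* 5^1 * 19^2 = - 194940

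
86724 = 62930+23794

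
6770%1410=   1130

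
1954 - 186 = 1768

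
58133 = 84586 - 26453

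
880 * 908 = 799040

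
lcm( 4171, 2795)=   271115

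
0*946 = 0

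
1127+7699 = 8826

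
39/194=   39/194 = 0.20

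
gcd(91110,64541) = 1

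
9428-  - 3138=12566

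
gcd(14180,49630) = 7090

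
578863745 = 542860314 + 36003431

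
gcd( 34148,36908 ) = 4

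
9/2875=9/2875  =  0.00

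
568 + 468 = 1036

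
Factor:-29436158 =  - 2^1*14718079^1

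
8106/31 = 261 + 15/31 =261.48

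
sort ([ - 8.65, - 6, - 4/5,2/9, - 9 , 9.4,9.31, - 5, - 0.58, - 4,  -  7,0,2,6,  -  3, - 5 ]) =[ - 9,-8.65, - 7,- 6,-5, - 5,-4,-3, - 4/5,-0.58, 0,2/9 , 2 , 6,9.31,9.4 ]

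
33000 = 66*500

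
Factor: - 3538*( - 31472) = 2^5*7^1*29^1*61^1*281^1=111347936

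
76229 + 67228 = 143457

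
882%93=45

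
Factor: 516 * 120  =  61920 =2^5*3^2*5^1*43^1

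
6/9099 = 2/3033 = 0.00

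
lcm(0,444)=0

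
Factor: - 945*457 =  - 3^3 * 5^1*7^1*457^1=- 431865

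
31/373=31/373 =0.08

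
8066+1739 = 9805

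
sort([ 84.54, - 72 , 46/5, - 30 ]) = [ - 72,-30, 46/5, 84.54]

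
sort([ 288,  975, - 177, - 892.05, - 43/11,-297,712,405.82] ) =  [ - 892.05,  -  297, - 177, - 43/11, 288,  405.82,712, 975 ]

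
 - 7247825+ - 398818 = - 7646643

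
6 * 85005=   510030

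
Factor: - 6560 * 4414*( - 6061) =2^6*5^1*11^1*19^1*29^1*41^1*2207^1  =  175501346240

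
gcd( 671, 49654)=671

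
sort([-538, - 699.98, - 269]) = [ - 699.98, - 538 ,-269]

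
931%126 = 49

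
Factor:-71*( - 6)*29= 2^1*3^1*29^1*71^1 = 12354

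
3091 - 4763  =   - 1672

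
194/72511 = 194/72511= 0.00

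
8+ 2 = 10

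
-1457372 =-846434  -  610938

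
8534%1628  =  394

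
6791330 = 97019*70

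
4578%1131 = 54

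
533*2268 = 1208844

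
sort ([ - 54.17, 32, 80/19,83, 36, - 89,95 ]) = [-89, - 54.17, 80/19, 32, 36, 83, 95] 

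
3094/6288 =1547/3144=0.49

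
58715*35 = 2055025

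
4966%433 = 203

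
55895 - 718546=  -662651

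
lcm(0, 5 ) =0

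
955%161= 150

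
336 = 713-377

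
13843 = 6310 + 7533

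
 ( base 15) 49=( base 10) 69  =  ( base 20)39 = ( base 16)45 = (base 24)2L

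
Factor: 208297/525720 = 2^( - 3)*3^( - 1 )* 5^( - 1)*13^( - 1)*19^2*337^( - 1)*577^1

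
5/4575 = 1/915 = 0.00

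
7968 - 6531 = 1437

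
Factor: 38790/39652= 2^(  -  1) * 3^2*5^1 * 23^(- 1) = 45/46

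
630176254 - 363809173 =266367081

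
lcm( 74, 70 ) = 2590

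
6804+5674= 12478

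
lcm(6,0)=0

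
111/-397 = - 1 + 286/397=- 0.28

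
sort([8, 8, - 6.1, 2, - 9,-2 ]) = [ - 9, - 6.1,-2,2, 8, 8 ]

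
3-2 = 1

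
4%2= 0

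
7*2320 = 16240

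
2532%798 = 138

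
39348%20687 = 18661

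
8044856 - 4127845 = 3917011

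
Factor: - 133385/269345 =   -  7^1 * 37^1*523^( - 1 ) = -259/523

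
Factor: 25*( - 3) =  - 75=-3^1*5^2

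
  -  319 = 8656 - 8975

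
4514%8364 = 4514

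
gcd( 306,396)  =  18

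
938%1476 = 938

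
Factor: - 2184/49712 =-21/478  =  - 2^(  -  1)*3^1*7^1*239^( - 1 ) 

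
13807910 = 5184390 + 8623520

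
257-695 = - 438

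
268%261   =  7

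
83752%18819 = 8476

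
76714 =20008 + 56706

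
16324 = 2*8162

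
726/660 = 1 + 1/10 = 1.10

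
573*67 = 38391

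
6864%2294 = 2276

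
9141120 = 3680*2484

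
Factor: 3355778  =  2^1 * 149^1* 11261^1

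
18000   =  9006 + 8994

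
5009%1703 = 1603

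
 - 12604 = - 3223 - 9381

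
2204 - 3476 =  - 1272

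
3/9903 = 1/3301 = 0.00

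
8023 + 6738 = 14761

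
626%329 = 297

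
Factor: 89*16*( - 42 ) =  - 59808 = -2^5  *  3^1*7^1*89^1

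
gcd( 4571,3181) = 1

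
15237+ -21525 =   -  6288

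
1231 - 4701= -3470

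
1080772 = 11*98252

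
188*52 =9776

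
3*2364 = 7092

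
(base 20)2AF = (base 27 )1ag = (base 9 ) 1347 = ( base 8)1767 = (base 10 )1015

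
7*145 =1015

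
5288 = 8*661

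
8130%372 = 318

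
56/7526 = 28/3763  =  0.01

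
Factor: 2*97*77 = 2^1*7^1 * 11^1 *97^1  =  14938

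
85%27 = 4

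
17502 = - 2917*( - 6)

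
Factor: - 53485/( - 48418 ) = 2^( - 1)* 5^1*19^1*43^( - 1) = 95/86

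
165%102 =63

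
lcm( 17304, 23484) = 328776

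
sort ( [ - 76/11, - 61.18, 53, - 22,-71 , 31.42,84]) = [- 71, - 61.18, -22,  -  76/11,31.42,53 , 84]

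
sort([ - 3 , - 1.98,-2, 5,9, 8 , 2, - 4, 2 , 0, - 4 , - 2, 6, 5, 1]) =[ - 4, - 4 , - 3, - 2, - 2, - 1.98,0, 1,2, 2, 5, 5,6,8, 9 ]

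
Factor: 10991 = 29^1 * 379^1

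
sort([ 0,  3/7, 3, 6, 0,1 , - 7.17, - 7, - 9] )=[ - 9, - 7.17, - 7,0 , 0,3/7 , 1, 3,6]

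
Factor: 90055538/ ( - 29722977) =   -  2^1*3^( - 3 )*1103^1*40823^1*1100851^ ( - 1 )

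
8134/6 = 4067/3 = 1355.67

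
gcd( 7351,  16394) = 1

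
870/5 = 174 = 174.00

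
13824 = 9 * 1536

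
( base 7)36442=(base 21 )10AG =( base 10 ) 9487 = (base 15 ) 2c27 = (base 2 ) 10010100001111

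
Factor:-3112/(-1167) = 8/3 = 2^3 *3^( - 1 )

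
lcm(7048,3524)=7048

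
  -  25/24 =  - 2+23/24 = - 1.04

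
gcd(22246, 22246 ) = 22246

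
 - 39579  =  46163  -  85742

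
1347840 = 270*4992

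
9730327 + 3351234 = 13081561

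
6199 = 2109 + 4090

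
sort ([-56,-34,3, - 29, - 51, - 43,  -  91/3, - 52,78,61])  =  [ - 56, - 52,-51, -43, - 34, -91/3, - 29, 3, 61, 78 ]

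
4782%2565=2217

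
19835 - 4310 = 15525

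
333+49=382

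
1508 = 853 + 655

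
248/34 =124/17 = 7.29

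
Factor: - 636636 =-2^2*3^1*7^1*11^1*13^1*53^1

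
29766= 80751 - 50985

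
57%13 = 5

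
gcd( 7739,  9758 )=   1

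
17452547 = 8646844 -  - 8805703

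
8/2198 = 4/1099=0.00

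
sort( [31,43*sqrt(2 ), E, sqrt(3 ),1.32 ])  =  [ 1.32, sqrt ( 3) , E, 31,43*sqrt( 2 )]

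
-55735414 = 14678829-70414243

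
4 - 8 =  - 4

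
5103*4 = 20412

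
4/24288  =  1/6072 = 0.00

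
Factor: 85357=17^1*5021^1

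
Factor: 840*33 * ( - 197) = - 2^3*3^2 *5^1*7^1*11^1*197^1 = - 5460840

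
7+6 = 13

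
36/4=9  =  9.00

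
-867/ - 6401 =867/6401 =0.14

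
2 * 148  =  296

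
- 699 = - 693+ - 6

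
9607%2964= 715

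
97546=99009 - 1463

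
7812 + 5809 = 13621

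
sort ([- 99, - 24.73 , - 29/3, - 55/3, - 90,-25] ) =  [  -  99,  -  90, - 25, - 24.73, - 55/3, - 29/3] 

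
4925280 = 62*79440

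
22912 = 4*5728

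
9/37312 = 9/37312  =  0.00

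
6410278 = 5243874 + 1166404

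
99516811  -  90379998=9136813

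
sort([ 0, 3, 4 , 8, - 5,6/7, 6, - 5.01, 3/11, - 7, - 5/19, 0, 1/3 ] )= [-7, - 5.01, - 5, - 5/19, 0,0, 3/11, 1/3,  6/7, 3, 4, 6, 8] 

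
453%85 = 28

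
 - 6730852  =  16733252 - 23464104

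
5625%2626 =373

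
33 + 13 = 46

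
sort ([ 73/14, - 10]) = [ - 10, 73/14]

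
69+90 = 159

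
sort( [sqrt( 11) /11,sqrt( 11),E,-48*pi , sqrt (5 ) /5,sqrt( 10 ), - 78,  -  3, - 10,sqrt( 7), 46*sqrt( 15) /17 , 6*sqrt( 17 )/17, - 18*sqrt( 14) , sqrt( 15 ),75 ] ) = [ - 48 * pi,  -  78, - 18*sqrt( 14), - 10, - 3,sqrt( 11)/11,sqrt(5 ) /5,6*sqrt( 17)/17, sqrt ( 7 ) , E,sqrt( 10) , sqrt(11 ),  sqrt( 15),46*sqrt(15)/17,75 ] 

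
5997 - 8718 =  - 2721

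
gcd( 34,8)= 2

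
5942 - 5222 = 720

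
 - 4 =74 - 78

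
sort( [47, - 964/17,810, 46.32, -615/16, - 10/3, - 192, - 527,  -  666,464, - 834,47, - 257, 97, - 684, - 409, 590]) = [ - 834,-684, - 666,-527, - 409, - 257, - 192, - 964/17,-615/16, - 10/3, 46.32, 47,47, 97,464, 590,810] 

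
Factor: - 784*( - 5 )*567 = 2222640  =  2^4 * 3^4  *  5^1*7^3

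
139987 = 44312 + 95675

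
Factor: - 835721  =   - 835721^1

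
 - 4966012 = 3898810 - 8864822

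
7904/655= 7904/655= 12.07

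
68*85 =5780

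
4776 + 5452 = 10228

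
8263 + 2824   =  11087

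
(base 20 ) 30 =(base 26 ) 28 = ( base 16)3C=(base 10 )60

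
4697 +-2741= 1956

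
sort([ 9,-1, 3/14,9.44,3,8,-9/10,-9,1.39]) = [ - 9, - 1, - 9/10,3/14 , 1.39,3, 8,9, 9.44]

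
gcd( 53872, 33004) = 148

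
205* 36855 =7555275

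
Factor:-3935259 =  - 3^2 * 331^1* 1321^1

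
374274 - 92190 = 282084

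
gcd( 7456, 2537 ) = 1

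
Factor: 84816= 2^4*3^2*19^1 * 31^1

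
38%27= 11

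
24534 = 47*522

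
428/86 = 214/43 = 4.98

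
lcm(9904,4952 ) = 9904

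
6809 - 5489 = 1320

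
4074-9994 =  - 5920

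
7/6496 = 1/928 = 0.00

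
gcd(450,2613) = 3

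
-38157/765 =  - 12719/255 =- 49.88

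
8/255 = 8/255 = 0.03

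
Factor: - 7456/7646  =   -3728/3823  =  -2^4 * 233^1*3823^( - 1 )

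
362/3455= 362/3455 = 0.10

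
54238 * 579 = 31403802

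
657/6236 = 657/6236 = 0.11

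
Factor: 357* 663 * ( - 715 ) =-169234065 = - 3^2*5^1 * 7^1*11^1 * 13^2*17^2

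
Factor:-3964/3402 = -2^1 *3^( - 5)*7^ ( - 1)*991^1 = - 1982/1701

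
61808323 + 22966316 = 84774639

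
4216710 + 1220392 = 5437102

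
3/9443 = 3/9443 = 0.00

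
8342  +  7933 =16275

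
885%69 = 57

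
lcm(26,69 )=1794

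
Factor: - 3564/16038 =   -  2/9  =  -  2^1*3^( -2 ) 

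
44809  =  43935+874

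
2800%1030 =740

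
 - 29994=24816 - 54810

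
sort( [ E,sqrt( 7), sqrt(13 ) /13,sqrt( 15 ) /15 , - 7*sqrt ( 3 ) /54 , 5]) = [ - 7*sqrt(3)/54,sqrt( 15 )/15,sqrt( 13)/13, sqrt( 7),E,5]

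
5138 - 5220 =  - 82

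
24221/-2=  -  24221/2= - 12110.50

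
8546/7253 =1+1293/7253 = 1.18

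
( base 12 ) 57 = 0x43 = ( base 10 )67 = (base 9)74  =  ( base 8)103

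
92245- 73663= 18582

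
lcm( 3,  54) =54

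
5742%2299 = 1144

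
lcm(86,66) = 2838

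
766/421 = 1 + 345/421 = 1.82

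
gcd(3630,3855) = 15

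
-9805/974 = -11 + 909/974 = - 10.07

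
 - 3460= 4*( - 865 )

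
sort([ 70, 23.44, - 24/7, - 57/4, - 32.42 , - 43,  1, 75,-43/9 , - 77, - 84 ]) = [ - 84, - 77, - 43,-32.42, - 57/4,-43/9, - 24/7, 1, 23.44,70, 75] 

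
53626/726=26813/363 =73.87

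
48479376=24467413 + 24011963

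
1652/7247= 1652/7247=0.23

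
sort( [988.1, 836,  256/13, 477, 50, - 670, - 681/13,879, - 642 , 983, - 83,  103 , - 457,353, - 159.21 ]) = [ - 670, - 642 , - 457 ,-159.21, - 83, - 681/13,256/13,50, 103, 353,477,836,879,983,988.1 ]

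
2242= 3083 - 841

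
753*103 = 77559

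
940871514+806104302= 1746975816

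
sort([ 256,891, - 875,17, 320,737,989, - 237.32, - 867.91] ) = [ - 875, - 867.91, - 237.32,17,256, 320, 737,891,989 ]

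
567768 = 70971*8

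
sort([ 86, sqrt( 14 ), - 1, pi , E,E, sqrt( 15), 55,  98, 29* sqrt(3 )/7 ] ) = [ - 1,E, E, pi, sqrt( 14) , sqrt( 15 ), 29*sqrt( 3 ) /7, 55, 86, 98 ]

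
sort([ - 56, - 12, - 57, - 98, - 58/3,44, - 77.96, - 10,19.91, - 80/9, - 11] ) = [ - 98, - 77.96, - 57, - 56,-58/3, - 12, - 11,-10, -80/9, 19.91 , 44]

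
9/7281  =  1/809 =0.00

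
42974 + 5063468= 5106442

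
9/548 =9/548 = 0.02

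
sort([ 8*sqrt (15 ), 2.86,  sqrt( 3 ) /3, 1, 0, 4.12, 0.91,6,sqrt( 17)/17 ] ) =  [0, sqrt( 17 ) /17,sqrt( 3 ) /3,0.91,1,2.86, 4.12,6, 8 * sqrt(15)]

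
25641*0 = 0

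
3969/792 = 441/88 = 5.01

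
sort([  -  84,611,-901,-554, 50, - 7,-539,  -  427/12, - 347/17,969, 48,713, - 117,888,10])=[-901, - 554 ,-539, - 117, - 84, - 427/12,-347/17,-7, 10, 48,50,  611, 713, 888, 969] 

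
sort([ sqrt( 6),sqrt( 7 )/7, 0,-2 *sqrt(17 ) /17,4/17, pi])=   [ - 2*sqrt(17 ) /17,0, 4/17, sqrt( 7) /7, sqrt ( 6 ), pi]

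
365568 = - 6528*( - 56) 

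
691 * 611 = 422201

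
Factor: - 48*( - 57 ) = 2736 = 2^4*3^2*19^1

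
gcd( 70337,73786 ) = 1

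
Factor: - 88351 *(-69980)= 6182802980 = 2^2*5^1*53^1* 1667^1 * 3499^1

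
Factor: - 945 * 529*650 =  - 2^1 * 3^3*5^3* 7^1*13^1*23^2 = - 324938250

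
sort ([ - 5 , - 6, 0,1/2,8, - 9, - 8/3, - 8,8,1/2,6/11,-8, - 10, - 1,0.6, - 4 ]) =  [ - 10,- 9, - 8, - 8 , - 6, - 5, - 4,- 8/3 , - 1 , 0,1/2,1/2,6/11,0.6,8,8 ]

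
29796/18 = 4966/3 = 1655.33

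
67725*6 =406350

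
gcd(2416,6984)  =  8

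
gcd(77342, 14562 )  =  2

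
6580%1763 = 1291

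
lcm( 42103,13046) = 926266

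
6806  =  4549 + 2257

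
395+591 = 986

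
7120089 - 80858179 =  - 73738090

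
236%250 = 236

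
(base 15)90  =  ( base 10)135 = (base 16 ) 87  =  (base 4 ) 2013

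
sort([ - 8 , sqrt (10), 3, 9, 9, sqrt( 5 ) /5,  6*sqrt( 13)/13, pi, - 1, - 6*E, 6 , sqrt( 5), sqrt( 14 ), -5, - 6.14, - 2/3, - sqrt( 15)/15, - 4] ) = [ - 6*E, - 8, - 6.14,- 5,-4, - 1, - 2/3, - sqrt(15 )/15, sqrt( 5)/5, 6*sqrt (13)/13,sqrt( 5), 3,pi,sqrt ( 10 ),sqrt ( 14), 6,9,9]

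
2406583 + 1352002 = 3758585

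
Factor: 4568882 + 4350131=157^1 * 56809^1 = 8919013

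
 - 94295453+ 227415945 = 133120492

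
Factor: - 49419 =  - 3^2*17^2*19^1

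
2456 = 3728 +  - 1272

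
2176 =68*32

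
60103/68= 883 + 59/68 = 883.87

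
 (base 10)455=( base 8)707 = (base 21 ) 10E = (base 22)KF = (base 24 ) IN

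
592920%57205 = 20870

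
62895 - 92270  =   - 29375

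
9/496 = 9/496 = 0.02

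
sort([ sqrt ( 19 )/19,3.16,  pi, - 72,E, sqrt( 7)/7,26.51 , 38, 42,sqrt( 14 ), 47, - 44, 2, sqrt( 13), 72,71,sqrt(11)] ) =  [ - 72,  -  44,  sqrt ( 19 )/19, sqrt (7) /7,2, E, pi, 3.16, sqrt( 11), sqrt( 13),sqrt( 14 ),26.51 , 38,42, 47, 71,  72]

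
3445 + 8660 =12105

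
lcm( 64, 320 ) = 320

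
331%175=156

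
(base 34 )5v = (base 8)311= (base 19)AB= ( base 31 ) 6F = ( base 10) 201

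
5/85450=1/17090 = 0.00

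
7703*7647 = 58904841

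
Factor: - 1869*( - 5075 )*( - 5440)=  - 51599352000= - 2^6*3^1*5^3*7^2*17^1*29^1*89^1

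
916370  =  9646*95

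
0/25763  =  0 = 0.00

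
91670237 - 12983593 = 78686644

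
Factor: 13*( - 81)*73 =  - 3^4*13^1*73^1 = - 76869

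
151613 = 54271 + 97342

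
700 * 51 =35700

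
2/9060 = 1/4530= 0.00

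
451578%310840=140738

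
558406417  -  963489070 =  - 405082653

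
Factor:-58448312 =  - 2^3 *13^2 *17^1*2543^1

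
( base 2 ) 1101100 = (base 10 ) 108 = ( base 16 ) 6c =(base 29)3l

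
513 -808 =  - 295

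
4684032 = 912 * 5136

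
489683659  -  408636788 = 81046871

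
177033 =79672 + 97361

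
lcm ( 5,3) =15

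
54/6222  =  9/1037= 0.01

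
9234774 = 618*14943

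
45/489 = 15/163= 0.09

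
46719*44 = 2055636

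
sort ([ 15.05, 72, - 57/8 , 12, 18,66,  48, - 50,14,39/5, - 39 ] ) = [ - 50, - 39, - 57/8 , 39/5,12,  14,15.05,18, 48, 66, 72]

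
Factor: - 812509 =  - 67^2 * 181^1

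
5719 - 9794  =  -4075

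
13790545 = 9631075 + 4159470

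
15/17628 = 5/5876 = 0.00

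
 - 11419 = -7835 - 3584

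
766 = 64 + 702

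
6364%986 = 448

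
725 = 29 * 25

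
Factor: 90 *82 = 7380 = 2^2*3^2*5^1*41^1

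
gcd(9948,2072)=4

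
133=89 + 44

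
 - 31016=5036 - 36052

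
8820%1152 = 756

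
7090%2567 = 1956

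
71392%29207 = 12978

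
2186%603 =377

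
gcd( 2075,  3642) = 1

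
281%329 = 281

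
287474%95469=1067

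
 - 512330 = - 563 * 910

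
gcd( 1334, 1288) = 46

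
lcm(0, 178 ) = 0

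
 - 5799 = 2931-8730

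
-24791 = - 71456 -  - 46665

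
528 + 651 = 1179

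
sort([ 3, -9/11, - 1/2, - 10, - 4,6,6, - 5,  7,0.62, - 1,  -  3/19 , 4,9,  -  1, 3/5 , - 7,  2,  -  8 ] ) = [ - 10,-8, -7, - 5,  -  4,  -  1, - 1, - 9/11, - 1/2,- 3/19,3/5 , 0.62 , 2, 3,4, 6,  6  ,  7, 9]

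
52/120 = 13/30= 0.43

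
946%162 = 136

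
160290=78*2055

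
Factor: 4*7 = 2^2*7^1 = 28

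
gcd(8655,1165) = 5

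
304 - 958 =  - 654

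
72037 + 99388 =171425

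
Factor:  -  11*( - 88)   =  2^3*11^2 = 968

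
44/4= 11= 11.00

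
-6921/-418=16+233/418= 16.56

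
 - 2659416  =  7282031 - 9941447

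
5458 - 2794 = 2664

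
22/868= 11/434  =  0.03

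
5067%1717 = 1633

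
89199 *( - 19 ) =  - 1694781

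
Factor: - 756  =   - 2^2*3^3*7^1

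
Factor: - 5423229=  - 3^2*7^1*86083^1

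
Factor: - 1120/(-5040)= 2^1 *3^(-2)= 2/9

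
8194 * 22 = 180268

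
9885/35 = 1977/7 = 282.43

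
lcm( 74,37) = 74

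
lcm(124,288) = 8928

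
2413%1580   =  833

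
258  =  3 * 86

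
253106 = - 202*(-1253)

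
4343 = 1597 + 2746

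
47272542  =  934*50613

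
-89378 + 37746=-51632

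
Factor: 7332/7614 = 26/27  =  2^1  *3^(-3 )*13^1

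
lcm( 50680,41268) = 2888760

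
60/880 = 3/44 = 0.07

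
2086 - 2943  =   - 857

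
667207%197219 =75550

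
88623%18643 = 14051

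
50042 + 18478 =68520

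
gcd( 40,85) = 5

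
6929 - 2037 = 4892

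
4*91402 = 365608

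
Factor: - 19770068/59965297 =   -  2^2*7^( - 1) * 157^1*449^( - 1) * 19079^(-1 )*31481^1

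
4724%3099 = 1625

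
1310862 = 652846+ 658016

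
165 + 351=516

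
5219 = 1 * 5219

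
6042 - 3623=2419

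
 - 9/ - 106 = 9/106 =0.08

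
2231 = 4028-1797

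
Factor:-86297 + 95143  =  8846 = 2^1*4423^1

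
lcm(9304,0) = 0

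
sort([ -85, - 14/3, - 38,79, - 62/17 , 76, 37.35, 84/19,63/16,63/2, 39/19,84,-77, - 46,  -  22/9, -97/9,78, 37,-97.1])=[ - 97.1, - 85, - 77,- 46, - 38, - 97/9  , - 14/3, - 62/17, -22/9 , 39/19, 63/16, 84/19 , 63/2, 37 , 37.35,76 , 78,79, 84 ] 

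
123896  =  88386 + 35510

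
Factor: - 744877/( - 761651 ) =7^1*11^( - 1 )*17^(-1)* 4073^( - 1)*106411^1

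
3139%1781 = 1358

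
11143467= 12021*927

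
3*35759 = 107277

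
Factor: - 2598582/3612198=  - 433097/602033 =- 7^1*61871^1*602033^( - 1)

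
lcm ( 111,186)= 6882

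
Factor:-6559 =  - 7^1*937^1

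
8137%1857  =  709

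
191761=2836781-2645020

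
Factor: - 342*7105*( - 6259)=2^1*3^2*5^1*7^2 * 11^1*19^1*29^1*569^1 = 15208806690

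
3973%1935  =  103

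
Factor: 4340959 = 7^2*88591^1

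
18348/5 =3669 + 3/5 = 3669.60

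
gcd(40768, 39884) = 52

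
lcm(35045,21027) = 105135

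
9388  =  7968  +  1420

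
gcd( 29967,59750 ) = 1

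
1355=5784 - 4429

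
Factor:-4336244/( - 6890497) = 2^2*11^1*139^1*709^1*6890497^( - 1)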